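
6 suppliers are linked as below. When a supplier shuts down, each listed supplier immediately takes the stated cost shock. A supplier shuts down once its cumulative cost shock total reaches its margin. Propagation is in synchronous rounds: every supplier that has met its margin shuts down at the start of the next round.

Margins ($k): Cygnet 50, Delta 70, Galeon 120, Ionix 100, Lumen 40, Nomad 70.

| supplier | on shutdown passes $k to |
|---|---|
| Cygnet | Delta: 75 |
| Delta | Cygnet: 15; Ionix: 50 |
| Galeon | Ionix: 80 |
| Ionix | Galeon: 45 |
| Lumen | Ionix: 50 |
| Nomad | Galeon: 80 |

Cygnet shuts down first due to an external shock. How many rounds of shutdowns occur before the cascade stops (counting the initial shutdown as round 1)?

2

Round 1 — Cygnet shuts down (initial).
  Delta: +75 → 75 ≥ 70
Round 2 — Delta shuts down.
  Ionix: +50 → 50 < 100
No further shutdowns.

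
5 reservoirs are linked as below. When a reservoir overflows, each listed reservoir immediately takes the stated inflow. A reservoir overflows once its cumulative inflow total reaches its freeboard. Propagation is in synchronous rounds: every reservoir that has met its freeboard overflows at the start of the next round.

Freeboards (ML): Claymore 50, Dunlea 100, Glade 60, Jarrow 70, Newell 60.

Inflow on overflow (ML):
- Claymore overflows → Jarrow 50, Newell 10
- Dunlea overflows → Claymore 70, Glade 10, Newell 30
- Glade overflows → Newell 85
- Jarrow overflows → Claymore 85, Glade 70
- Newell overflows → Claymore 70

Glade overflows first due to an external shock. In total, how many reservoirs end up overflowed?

3

Round 1 — Glade overflows (initial).
  Newell: +85 → 85 ≥ 60
Round 2 — Newell overflows.
  Claymore: +70 → 70 ≥ 50
Round 3 — Claymore overflows.
  Jarrow: +50 → 50 < 70
No further overflows.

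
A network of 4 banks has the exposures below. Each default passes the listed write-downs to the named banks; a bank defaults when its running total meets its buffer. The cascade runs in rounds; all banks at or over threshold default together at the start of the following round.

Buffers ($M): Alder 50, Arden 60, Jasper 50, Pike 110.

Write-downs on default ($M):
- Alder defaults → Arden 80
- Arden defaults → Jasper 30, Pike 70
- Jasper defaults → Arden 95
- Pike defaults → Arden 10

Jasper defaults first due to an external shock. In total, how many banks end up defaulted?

Round 1 — Jasper defaults (initial).
  Arden: +95 → 95 ≥ 60
Round 2 — Arden defaults.
  Pike: +70 → 70 < 110
No further defaults.

2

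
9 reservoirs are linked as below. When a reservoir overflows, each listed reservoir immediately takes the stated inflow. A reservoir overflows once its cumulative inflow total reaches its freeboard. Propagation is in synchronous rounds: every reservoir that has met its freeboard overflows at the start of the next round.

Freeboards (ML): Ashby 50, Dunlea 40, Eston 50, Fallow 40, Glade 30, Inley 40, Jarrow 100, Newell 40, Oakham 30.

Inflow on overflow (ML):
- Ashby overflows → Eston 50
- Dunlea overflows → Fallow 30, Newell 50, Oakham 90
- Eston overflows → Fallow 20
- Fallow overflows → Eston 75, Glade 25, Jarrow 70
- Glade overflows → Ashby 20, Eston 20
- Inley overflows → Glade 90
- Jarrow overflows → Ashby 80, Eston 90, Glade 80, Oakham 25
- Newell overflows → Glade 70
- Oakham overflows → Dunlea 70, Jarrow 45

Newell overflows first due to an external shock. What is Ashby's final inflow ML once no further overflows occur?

20

Round 1 — Newell overflows (initial).
  Glade: +70 → 70 ≥ 30
Round 2 — Glade overflows.
  Ashby: +20 → 20 < 50
  Eston: +20 → 20 < 50
No further overflows.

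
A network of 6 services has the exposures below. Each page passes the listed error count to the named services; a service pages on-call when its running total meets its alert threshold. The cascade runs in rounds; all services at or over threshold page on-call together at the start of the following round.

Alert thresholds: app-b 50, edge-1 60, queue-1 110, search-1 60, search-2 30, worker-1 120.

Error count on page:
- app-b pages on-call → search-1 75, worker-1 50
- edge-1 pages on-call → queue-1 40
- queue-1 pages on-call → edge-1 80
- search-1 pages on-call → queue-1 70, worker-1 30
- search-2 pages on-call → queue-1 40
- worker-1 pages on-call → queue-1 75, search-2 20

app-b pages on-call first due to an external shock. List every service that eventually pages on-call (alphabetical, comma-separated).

Round 1 — app-b pages on-call (initial).
  search-1: +75 → 75 ≥ 60
  worker-1: +50 → 50 < 120
Round 2 — search-1 pages on-call.
  queue-1: +70 → 70 < 110
  worker-1: +30 → 80 < 120
No further pages.

app-b, search-1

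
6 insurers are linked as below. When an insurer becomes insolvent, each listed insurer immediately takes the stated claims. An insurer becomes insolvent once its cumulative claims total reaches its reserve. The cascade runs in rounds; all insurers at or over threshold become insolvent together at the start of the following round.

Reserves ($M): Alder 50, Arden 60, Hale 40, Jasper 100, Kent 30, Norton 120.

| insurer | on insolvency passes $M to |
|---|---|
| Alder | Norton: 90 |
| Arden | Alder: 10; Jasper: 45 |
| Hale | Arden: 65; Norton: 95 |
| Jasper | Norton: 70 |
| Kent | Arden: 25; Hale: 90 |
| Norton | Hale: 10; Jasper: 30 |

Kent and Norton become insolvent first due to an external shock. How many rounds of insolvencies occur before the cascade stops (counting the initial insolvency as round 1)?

3

Round 1 — Kent, Norton become insolvent (initial).
  Arden: +25 → 25 < 60
  Hale: +90+10 → 100 ≥ 40
  Jasper: +30 → 30 < 100
Round 2 — Hale becomes insolvent.
  Arden: +65 → 90 ≥ 60
Round 3 — Arden becomes insolvent.
  Alder: +10 → 10 < 50
  Jasper: +45 → 75 < 100
No further insolvencies.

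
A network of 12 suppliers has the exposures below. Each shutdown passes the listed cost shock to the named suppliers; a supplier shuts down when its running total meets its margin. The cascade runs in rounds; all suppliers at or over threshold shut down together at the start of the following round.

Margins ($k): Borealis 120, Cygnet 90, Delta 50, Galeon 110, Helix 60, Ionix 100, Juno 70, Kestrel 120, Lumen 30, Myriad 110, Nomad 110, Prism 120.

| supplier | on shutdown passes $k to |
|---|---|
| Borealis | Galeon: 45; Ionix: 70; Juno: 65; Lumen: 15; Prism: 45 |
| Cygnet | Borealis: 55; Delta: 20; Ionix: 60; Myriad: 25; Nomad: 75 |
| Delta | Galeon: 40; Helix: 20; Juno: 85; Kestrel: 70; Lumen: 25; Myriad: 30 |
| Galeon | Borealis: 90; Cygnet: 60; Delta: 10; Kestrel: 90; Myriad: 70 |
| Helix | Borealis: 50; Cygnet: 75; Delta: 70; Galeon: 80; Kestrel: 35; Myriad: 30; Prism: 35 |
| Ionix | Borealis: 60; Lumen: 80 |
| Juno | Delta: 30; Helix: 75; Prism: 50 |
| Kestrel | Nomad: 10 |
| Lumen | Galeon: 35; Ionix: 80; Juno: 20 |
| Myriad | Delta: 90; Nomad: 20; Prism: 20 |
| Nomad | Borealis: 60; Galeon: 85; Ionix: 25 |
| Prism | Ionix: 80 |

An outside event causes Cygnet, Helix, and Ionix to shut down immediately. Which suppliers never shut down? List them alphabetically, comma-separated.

Round 1 — Cygnet, Helix, Ionix shut down (initial).
  Borealis: +55+50+60 → 165 ≥ 120
  Delta: +20+70 → 90 ≥ 50
  Galeon: +80 → 80 < 110
  Kestrel: +35 → 35 < 120
  Lumen: +80 → 80 ≥ 30
  Myriad: +25+30 → 55 < 110
  Nomad: +75 → 75 < 110
  Prism: +35 → 35 < 120
Round 2 — Borealis, Delta, Lumen shut down.
  Galeon: +45+40+35 → 200 ≥ 110
  Juno: +65+85+20 → 170 ≥ 70
  Kestrel: +70 → 105 < 120
  Myriad: +30 → 85 < 110
  Prism: +45 → 80 < 120
Round 3 — Galeon, Juno shut down.
  Kestrel: +90 → 195 ≥ 120
  Myriad: +70 → 155 ≥ 110
  Prism: +50 → 130 ≥ 120
Round 4 — Kestrel, Myriad, Prism shut down.
  Nomad: +10+20 → 105 < 110
No further shutdowns.

Nomad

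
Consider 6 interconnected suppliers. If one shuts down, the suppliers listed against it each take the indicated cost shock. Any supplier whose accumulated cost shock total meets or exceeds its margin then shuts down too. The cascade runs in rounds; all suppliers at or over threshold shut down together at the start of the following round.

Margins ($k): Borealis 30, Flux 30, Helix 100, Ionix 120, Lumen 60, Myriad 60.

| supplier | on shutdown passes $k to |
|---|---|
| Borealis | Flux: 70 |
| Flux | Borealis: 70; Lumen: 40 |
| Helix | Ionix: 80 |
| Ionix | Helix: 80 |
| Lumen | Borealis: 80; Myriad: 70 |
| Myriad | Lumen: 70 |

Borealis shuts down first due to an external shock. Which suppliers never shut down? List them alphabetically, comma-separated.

Round 1 — Borealis shuts down (initial).
  Flux: +70 → 70 ≥ 30
Round 2 — Flux shuts down.
  Lumen: +40 → 40 < 60
No further shutdowns.

Helix, Ionix, Lumen, Myriad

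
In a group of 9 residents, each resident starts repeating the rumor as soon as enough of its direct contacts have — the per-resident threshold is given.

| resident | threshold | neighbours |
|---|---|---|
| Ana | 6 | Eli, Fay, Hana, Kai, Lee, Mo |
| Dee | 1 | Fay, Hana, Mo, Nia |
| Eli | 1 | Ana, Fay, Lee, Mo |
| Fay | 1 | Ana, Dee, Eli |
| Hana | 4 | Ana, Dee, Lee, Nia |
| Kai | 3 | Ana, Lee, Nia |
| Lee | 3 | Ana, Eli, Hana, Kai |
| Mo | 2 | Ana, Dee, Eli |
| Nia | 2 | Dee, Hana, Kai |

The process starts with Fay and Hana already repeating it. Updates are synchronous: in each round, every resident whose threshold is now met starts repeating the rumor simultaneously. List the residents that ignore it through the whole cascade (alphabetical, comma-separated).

Round 1 — Fay, Hana start repeating the rumor (initial).
Round 2 — checking thresholds:
  Ana: 2 of 6 neighbours < 6, holds.
  Dee: 2 of 4 neighbours ≥ 1, starts repeating the rumor.
  Eli: 1 of 4 neighbours ≥ 1, starts repeating the rumor.
  Lee: 1 of 4 neighbours < 3, holds.
  Nia: 1 of 3 neighbours < 2, holds.
Round 3 — checking thresholds:
  Ana: 3 of 6 neighbours < 6, holds.
  Lee: 2 of 4 neighbours < 3, holds.
  Mo: 2 of 3 neighbours ≥ 2, starts repeating the rumor.
  Nia: 2 of 3 neighbours ≥ 2, starts repeating the rumor.
Round 4 — no new spreads; cascade stops.

Ana, Kai, Lee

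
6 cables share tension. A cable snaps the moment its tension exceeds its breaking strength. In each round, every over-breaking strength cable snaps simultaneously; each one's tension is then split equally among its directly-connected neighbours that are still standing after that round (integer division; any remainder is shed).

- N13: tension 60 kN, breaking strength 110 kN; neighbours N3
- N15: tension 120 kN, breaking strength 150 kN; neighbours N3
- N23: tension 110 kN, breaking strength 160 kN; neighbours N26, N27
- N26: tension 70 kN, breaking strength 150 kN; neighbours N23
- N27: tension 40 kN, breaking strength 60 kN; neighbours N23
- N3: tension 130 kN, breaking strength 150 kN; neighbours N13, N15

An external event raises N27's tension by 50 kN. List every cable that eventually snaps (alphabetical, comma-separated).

Round 1 — N27 at 90 > 60. N27 snaps.
  N27 sheds 90 kN to N23: 90 each.
    N23: 110+90 = 200 > 160
Round 2 — N23 snaps.
  N23 sheds 200 kN to N26: 200 each.
    N26: 70+200 = 270 > 150
Round 3 — N26 snaps.
  N26 sheds 270 kN: no online neighbours, lost.
No further breaks.

N23, N26, N27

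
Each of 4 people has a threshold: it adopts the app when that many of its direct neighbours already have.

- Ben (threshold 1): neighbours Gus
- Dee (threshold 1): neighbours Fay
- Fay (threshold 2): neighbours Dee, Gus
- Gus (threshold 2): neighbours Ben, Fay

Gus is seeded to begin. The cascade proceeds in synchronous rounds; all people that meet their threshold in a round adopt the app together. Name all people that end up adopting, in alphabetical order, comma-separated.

Ben, Gus

Round 1 — Gus adopts the app (initial).
Round 2 — checking thresholds:
  Ben: 1 of 1 neighbours ≥ 1, adopts the app.
  Fay: 1 of 2 neighbours < 2, not yet.
Round 3 — no new adoptions; cascade stops.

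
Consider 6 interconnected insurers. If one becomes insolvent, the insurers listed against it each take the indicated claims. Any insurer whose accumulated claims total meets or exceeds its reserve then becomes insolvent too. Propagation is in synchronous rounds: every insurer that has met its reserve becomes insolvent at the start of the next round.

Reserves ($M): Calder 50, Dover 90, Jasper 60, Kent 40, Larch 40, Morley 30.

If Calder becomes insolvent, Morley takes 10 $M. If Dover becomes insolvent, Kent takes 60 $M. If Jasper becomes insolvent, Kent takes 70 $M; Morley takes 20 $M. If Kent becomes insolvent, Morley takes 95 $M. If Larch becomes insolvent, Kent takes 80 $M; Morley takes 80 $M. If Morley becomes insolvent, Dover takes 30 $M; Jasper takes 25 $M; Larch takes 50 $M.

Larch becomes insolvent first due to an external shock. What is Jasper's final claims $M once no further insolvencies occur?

Round 1 — Larch becomes insolvent (initial).
  Kent: +80 → 80 ≥ 40
  Morley: +80 → 80 ≥ 30
Round 2 — Kent, Morley become insolvent.
  Dover: +30 → 30 < 90
  Jasper: +25 → 25 < 60
No further insolvencies.

25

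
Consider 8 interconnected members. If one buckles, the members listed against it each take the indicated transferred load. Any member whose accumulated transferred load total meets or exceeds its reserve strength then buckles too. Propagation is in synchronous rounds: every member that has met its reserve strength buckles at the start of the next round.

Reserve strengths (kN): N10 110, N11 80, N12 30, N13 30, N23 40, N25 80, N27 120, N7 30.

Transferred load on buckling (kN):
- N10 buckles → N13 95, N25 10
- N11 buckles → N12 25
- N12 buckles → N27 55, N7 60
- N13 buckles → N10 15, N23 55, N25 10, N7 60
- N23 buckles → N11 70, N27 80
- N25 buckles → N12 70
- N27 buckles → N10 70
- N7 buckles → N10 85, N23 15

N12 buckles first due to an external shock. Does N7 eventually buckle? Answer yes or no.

Round 1 — N12 buckles (initial).
  N27: +55 → 55 < 120
  N7: +60 → 60 ≥ 30
Round 2 — N7 buckles.
  N10: +85 → 85 < 110
  N23: +15 → 15 < 40
No further bucklings.

yes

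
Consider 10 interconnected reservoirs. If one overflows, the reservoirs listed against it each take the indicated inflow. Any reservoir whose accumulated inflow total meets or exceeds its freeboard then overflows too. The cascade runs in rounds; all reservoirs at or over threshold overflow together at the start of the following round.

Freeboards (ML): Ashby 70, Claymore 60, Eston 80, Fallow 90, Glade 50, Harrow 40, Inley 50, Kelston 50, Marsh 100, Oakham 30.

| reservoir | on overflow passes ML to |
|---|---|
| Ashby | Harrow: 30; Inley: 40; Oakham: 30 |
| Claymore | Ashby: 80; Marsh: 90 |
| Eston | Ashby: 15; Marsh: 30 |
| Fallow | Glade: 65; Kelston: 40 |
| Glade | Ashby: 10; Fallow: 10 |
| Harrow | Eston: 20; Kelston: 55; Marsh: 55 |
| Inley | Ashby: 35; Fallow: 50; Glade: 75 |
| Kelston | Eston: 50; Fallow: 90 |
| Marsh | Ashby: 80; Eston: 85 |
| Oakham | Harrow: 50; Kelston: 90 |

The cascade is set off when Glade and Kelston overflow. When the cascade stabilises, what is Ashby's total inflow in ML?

10

Round 1 — Glade, Kelston overflow (initial).
  Ashby: +10 → 10 < 70
  Eston: +50 → 50 < 80
  Fallow: +10+90 → 100 ≥ 90
Round 2 — Fallow overflows.
No further overflows.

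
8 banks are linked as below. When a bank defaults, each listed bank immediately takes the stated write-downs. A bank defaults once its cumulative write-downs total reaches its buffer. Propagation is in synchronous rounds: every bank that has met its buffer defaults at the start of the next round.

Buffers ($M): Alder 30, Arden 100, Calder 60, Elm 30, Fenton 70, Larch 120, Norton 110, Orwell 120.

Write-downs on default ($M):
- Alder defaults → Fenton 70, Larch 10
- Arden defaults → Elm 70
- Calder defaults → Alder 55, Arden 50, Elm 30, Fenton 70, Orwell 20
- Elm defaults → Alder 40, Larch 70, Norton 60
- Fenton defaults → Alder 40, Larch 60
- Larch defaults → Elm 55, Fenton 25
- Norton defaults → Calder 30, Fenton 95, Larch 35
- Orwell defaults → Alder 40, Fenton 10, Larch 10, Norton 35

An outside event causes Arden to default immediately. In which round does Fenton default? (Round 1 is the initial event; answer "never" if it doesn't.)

4

Round 1 — Arden defaults (initial).
  Elm: +70 → 70 ≥ 30
Round 2 — Elm defaults.
  Alder: +40 → 40 ≥ 30
  Larch: +70 → 70 < 120
  Norton: +60 → 60 < 110
Round 3 — Alder defaults.
  Fenton: +70 → 70 ≥ 70
  Larch: +10 → 80 < 120
Round 4 — Fenton defaults.
  Larch: +60 → 140 ≥ 120
Round 5 — Larch defaults.
No further defaults.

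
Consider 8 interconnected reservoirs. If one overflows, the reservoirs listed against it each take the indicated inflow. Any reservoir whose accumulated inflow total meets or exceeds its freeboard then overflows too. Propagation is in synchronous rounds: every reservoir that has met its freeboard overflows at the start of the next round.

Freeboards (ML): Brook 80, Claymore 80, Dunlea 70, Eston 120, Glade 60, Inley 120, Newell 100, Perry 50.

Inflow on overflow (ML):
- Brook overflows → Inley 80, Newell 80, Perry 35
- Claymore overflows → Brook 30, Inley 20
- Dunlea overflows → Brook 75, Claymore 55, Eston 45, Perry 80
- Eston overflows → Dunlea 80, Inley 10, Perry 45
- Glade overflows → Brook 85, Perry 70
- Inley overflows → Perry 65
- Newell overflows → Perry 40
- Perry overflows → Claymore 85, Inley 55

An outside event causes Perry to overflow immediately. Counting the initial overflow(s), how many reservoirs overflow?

2

Round 1 — Perry overflows (initial).
  Claymore: +85 → 85 ≥ 80
  Inley: +55 → 55 < 120
Round 2 — Claymore overflows.
  Brook: +30 → 30 < 80
  Inley: +20 → 75 < 120
No further overflows.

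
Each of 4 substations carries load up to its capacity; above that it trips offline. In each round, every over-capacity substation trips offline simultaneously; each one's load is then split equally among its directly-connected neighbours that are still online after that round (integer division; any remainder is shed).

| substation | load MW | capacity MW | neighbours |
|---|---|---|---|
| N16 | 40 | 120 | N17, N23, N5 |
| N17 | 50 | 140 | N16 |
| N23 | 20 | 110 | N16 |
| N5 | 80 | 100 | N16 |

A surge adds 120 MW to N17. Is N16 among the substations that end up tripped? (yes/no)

Round 1 — N17 at 170 > 140. N17 trips offline.
  N17 sheds 170 MW to N16: 170 each.
    N16: 40+170 = 210 > 120
Round 2 — N16 trips offline.
  N16 sheds 210 MW to N23, N5: 105 each.
    N23: 20+105 = 125 > 110
    N5: 80+105 = 185 > 100
Round 3 — N23, N5 trip offline.
  N23 sheds 125 MW: no online neighbours, lost.
  N5 sheds 185 MW: no online neighbours, lost.
No further trips.

yes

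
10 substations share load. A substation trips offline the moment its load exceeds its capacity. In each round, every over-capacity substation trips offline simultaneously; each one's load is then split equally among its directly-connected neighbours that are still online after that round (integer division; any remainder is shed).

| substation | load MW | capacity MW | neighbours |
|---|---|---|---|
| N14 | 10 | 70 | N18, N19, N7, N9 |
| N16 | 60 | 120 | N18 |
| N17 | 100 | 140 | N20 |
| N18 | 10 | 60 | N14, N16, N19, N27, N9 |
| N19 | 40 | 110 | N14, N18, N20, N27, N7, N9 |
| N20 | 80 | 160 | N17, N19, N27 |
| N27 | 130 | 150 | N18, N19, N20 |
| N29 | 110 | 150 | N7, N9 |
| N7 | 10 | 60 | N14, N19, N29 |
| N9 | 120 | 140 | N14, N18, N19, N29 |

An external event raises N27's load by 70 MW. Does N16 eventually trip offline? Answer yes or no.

Round 1 — N27 at 200 > 150. N27 trips offline.
  N27 sheds 200 MW to N18, N19, N20: 66 each (2 lost).
    N18: 10+66 = 76 > 60
    N19: 40+66 = 106 ≤ 110
    N20: 80+66 = 146 ≤ 160
Round 2 — N18 trips offline.
  N18 sheds 76 MW to N14, N16, N19, N9: 19 each.
    N14: 10+19 = 29 ≤ 70
    N16: 60+19 = 79 ≤ 120
    N19: 106+19 = 125 > 110
    N9: 120+19 = 139 ≤ 140
Round 3 — N19 trips offline.
  N19 sheds 125 MW to N14, N20, N7, N9: 31 each (1 lost).
    N14: 29+31 = 60 ≤ 70
    N20: 146+31 = 177 > 160
    N7: 10+31 = 41 ≤ 60
    N9: 139+31 = 170 > 140
Round 4 — N20, N9 trip offline.
  N20 sheds 177 MW to N17: 177 each.
    N17: 100+177 = 277 > 140
  N9 sheds 170 MW to N14, N29: 85 each.
    N14: 60+85 = 145 > 70
    N29: 110+85 = 195 > 150
Round 5 — N14, N17, N29 trip offline.
  N14 sheds 145 MW to N7: 145 each.
    N7: 41+145 = 186 > 60
  N17 sheds 277 MW: no online neighbours, lost.
  N29 sheds 195 MW to N7: 195 each.
    N7: 186+195 = 381 > 60
Round 6 — N7 trips offline.
  N7 sheds 381 MW: no online neighbours, lost.
No further trips.

no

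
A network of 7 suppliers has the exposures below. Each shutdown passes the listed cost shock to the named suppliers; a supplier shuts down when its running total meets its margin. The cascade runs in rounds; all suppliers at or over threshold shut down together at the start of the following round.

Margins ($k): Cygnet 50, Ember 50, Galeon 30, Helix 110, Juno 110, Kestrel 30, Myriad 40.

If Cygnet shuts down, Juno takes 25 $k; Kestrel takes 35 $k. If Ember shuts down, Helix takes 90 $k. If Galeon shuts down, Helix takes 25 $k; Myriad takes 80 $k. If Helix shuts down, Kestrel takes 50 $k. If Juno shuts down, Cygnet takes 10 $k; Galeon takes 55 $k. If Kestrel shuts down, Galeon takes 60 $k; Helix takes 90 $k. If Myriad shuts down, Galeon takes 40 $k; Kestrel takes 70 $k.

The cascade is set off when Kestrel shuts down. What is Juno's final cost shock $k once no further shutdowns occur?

Round 1 — Kestrel shuts down (initial).
  Galeon: +60 → 60 ≥ 30
  Helix: +90 → 90 < 110
Round 2 — Galeon shuts down.
  Helix: +25 → 115 ≥ 110
  Myriad: +80 → 80 ≥ 40
Round 3 — Helix, Myriad shut down.
No further shutdowns.

0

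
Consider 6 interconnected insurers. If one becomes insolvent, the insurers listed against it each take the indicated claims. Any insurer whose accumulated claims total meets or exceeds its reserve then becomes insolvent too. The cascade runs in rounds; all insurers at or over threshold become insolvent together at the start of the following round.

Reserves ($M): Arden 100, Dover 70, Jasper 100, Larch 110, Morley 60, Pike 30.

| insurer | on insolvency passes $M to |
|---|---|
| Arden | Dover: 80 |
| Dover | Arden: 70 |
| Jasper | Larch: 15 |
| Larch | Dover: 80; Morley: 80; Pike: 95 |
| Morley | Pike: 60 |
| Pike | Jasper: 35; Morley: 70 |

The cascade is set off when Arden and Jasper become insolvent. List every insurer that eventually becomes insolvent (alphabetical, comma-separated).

Round 1 — Arden, Jasper become insolvent (initial).
  Dover: +80 → 80 ≥ 70
  Larch: +15 → 15 < 110
Round 2 — Dover becomes insolvent.
No further insolvencies.

Arden, Dover, Jasper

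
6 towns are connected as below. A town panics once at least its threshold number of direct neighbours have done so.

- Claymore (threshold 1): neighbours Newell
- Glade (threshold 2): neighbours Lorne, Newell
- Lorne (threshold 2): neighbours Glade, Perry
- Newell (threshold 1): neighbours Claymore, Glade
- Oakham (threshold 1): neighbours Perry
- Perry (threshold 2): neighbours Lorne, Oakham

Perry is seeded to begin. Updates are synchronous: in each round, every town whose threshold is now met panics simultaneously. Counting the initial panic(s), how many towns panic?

Round 1 — Perry panics (initial).
Round 2 — checking thresholds:
  Lorne: 1 of 2 neighbours < 2, below threshold.
  Oakham: 1 of 1 neighbours ≥ 1, panics.
Round 3 — no new panics; cascade stops.

2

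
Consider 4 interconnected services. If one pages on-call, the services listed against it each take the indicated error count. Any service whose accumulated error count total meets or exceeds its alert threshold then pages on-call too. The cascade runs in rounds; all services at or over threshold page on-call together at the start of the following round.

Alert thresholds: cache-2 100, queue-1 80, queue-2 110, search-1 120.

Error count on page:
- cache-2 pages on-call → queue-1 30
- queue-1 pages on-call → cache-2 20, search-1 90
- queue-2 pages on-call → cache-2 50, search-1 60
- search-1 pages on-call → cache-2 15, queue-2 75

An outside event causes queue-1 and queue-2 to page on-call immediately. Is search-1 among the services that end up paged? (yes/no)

Round 1 — queue-1, queue-2 page on-call (initial).
  cache-2: +20+50 → 70 < 100
  search-1: +90+60 → 150 ≥ 120
Round 2 — search-1 pages on-call.
  cache-2: +15 → 85 < 100
No further pages.

yes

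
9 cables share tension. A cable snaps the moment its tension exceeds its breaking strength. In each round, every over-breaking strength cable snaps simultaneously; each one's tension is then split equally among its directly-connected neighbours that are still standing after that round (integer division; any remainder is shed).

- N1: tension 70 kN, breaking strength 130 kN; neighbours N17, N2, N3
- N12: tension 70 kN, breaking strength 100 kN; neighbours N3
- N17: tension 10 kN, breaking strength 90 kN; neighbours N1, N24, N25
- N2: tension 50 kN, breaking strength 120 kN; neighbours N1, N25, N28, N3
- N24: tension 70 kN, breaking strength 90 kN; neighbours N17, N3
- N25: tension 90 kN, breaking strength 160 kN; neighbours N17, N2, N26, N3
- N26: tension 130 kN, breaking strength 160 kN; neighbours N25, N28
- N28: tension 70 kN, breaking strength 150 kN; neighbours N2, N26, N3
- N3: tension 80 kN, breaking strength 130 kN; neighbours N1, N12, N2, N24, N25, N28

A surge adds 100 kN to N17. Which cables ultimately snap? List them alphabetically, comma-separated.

N1, N12, N17, N2, N24, N25, N26, N28, N3

Round 1 — N17 at 110 > 90. N17 snaps.
  N17 sheds 110 kN to N1, N24, N25: 36 each (2 lost).
    N1: 70+36 = 106 ≤ 130
    N24: 70+36 = 106 > 90
    N25: 90+36 = 126 ≤ 160
Round 2 — N24 snaps.
  N24 sheds 106 kN to N3: 106 each.
    N3: 80+106 = 186 > 130
Round 3 — N3 snaps.
  N3 sheds 186 kN to N1, N12, N2, N25, N28: 37 each (1 lost).
    N1: 106+37 = 143 > 130
    N12: 70+37 = 107 > 100
    N2: 50+37 = 87 ≤ 120
    N25: 126+37 = 163 > 160
    N28: 70+37 = 107 ≤ 150
Round 4 — N1, N12, N25 snap.
  N1 sheds 143 kN to N2: 143 each.
    N2: 87+143 = 230 > 120
  N12 sheds 107 kN: no online neighbours, lost.
  N25 sheds 163 kN to N2, N26: 81 each (1 lost).
    N2: 230+81 = 311 > 120
    N26: 130+81 = 211 > 160
Round 5 — N2, N26 snap.
  N2 sheds 311 kN to N28: 311 each.
    N28: 107+311 = 418 > 150
  N26 sheds 211 kN to N28: 211 each.
    N28: 418+211 = 629 > 150
Round 6 — N28 snaps.
  N28 sheds 629 kN: no online neighbours, lost.
No further breaks.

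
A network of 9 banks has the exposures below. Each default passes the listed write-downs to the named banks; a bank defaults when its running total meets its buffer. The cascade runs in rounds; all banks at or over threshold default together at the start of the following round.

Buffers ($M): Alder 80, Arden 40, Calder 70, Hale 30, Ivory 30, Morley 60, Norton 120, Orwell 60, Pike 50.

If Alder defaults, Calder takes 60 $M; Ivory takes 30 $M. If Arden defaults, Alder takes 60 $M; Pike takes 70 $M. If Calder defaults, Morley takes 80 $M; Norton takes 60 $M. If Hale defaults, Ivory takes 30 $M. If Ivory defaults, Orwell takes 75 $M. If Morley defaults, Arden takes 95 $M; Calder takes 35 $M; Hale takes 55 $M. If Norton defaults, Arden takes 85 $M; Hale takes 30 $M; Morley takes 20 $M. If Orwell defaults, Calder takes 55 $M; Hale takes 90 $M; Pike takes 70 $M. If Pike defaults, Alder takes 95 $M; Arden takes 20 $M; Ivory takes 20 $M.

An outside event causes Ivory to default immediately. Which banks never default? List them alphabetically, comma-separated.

Norton

Round 1 — Ivory defaults (initial).
  Orwell: +75 → 75 ≥ 60
Round 2 — Orwell defaults.
  Calder: +55 → 55 < 70
  Hale: +90 → 90 ≥ 30
  Pike: +70 → 70 ≥ 50
Round 3 — Hale, Pike default.
  Alder: +95 → 95 ≥ 80
  Arden: +20 → 20 < 40
Round 4 — Alder defaults.
  Calder: +60 → 115 ≥ 70
Round 5 — Calder defaults.
  Morley: +80 → 80 ≥ 60
  Norton: +60 → 60 < 120
Round 6 — Morley defaults.
  Arden: +95 → 115 ≥ 40
Round 7 — Arden defaults.
No further defaults.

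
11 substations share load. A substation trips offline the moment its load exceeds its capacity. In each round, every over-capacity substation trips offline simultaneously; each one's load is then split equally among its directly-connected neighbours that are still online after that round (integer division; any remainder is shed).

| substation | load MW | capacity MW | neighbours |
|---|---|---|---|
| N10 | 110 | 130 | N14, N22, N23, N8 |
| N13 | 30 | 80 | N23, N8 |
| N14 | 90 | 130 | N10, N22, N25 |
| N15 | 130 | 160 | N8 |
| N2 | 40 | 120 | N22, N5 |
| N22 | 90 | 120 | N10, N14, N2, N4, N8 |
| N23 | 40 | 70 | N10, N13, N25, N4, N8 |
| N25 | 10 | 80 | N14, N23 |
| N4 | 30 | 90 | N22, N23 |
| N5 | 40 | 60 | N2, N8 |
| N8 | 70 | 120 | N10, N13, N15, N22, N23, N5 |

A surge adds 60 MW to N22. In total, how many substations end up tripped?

10

Round 1 — N22 at 150 > 120. N22 trips offline.
  N22 sheds 150 MW to N10, N14, N2, N4, N8: 30 each.
    N10: 110+30 = 140 > 130
    N14: 90+30 = 120 ≤ 130
    N2: 40+30 = 70 ≤ 120
    N4: 30+30 = 60 ≤ 90
    N8: 70+30 = 100 ≤ 120
Round 2 — N10 trips offline.
  N10 sheds 140 MW to N14, N23, N8: 46 each (2 lost).
    N14: 120+46 = 166 > 130
    N23: 40+46 = 86 > 70
    N8: 100+46 = 146 > 120
Round 3 — N14, N23, N8 trip offline.
  N14 sheds 166 MW to N25: 166 each.
    N25: 10+166 = 176 > 80
  N23 sheds 86 MW to N13, N25, N4: 28 each (2 lost).
    N13: 30+28 = 58 ≤ 80
    N25: 176+28 = 204 > 80
    N4: 60+28 = 88 ≤ 90
  N8 sheds 146 MW to N13, N15, N5: 48 each (2 lost).
    N13: 58+48 = 106 > 80
    N15: 130+48 = 178 > 160
    N5: 40+48 = 88 > 60
Round 4 — N13, N15, N25, N5 trip offline.
  N13 sheds 106 MW: no online neighbours, lost.
  N15 sheds 178 MW: no online neighbours, lost.
  N25 sheds 204 MW: no online neighbours, lost.
  N5 sheds 88 MW to N2: 88 each.
    N2: 70+88 = 158 > 120
Round 5 — N2 trips offline.
  N2 sheds 158 MW: no online neighbours, lost.
No further trips.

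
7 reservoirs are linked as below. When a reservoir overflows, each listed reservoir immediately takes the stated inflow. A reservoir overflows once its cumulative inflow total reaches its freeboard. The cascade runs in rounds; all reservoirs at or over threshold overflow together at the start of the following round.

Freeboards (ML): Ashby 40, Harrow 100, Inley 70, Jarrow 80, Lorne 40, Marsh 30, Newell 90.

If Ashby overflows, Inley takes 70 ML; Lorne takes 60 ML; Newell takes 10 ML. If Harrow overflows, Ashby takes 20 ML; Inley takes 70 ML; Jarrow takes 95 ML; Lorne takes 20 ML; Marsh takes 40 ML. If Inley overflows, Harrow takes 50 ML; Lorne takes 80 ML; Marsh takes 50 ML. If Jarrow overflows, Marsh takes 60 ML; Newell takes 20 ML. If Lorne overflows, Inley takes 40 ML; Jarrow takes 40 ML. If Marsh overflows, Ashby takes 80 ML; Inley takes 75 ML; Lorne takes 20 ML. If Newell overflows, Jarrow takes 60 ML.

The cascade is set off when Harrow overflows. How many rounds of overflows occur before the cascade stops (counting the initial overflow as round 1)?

Round 1 — Harrow overflows (initial).
  Ashby: +20 → 20 < 40
  Inley: +70 → 70 ≥ 70
  Jarrow: +95 → 95 ≥ 80
  Lorne: +20 → 20 < 40
  Marsh: +40 → 40 ≥ 30
Round 2 — Inley, Jarrow, Marsh overflow.
  Ashby: +80 → 100 ≥ 40
  Lorne: +80+20 → 120 ≥ 40
  Newell: +20 → 20 < 90
Round 3 — Ashby, Lorne overflow.
  Newell: +10 → 30 < 90
No further overflows.

3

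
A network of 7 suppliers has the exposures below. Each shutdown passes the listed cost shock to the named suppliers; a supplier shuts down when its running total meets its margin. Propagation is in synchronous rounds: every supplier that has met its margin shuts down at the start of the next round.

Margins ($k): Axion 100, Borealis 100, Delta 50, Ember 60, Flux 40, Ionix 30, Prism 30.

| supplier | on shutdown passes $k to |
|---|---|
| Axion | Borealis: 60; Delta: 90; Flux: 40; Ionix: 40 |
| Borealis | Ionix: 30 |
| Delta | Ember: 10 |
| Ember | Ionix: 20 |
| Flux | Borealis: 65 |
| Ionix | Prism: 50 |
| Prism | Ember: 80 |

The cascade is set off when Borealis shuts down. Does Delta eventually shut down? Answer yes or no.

no

Round 1 — Borealis shuts down (initial).
  Ionix: +30 → 30 ≥ 30
Round 2 — Ionix shuts down.
  Prism: +50 → 50 ≥ 30
Round 3 — Prism shuts down.
  Ember: +80 → 80 ≥ 60
Round 4 — Ember shuts down.
No further shutdowns.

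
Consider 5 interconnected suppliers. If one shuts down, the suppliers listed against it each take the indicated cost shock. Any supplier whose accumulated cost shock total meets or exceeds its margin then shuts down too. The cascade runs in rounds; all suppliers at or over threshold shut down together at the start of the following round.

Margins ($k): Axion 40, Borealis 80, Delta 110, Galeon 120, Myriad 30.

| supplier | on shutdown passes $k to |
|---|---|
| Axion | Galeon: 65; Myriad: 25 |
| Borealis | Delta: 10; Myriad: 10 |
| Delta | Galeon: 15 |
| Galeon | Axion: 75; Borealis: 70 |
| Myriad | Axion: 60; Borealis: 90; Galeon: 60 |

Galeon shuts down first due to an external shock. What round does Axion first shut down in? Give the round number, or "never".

Round 1 — Galeon shuts down (initial).
  Axion: +75 → 75 ≥ 40
  Borealis: +70 → 70 < 80
Round 2 — Axion shuts down.
  Myriad: +25 → 25 < 30
No further shutdowns.

2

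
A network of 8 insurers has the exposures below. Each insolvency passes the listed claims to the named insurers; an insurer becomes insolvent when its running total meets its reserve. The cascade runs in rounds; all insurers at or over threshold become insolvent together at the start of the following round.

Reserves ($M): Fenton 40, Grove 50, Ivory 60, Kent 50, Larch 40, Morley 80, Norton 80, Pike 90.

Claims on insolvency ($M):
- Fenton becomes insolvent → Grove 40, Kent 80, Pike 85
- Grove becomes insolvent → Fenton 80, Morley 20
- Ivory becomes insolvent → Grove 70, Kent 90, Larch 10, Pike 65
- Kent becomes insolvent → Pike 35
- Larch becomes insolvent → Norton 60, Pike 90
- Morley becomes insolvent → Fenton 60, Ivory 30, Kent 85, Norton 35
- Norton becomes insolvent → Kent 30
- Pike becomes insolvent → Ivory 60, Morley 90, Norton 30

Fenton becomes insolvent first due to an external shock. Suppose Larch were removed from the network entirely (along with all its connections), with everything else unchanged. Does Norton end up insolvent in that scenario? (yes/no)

With Larch removed:
Round 1 — Fenton becomes insolvent (initial).
  Grove: +40 → 40 < 50
  Kent: +80 → 80 ≥ 50
  Pike: +85 → 85 < 90
Round 2 — Kent becomes insolvent.
  Pike: +35 → 120 ≥ 90
Round 3 — Pike becomes insolvent.
  Ivory: +60 → 60 ≥ 60
  Morley: +90 → 90 ≥ 80
  Norton: +30 → 30 < 80
Round 4 — Ivory, Morley become insolvent.
  Grove: +70 → 110 ≥ 50
  Norton: +35 → 65 < 80
Round 5 — Grove becomes insolvent.
No further insolvencies.

no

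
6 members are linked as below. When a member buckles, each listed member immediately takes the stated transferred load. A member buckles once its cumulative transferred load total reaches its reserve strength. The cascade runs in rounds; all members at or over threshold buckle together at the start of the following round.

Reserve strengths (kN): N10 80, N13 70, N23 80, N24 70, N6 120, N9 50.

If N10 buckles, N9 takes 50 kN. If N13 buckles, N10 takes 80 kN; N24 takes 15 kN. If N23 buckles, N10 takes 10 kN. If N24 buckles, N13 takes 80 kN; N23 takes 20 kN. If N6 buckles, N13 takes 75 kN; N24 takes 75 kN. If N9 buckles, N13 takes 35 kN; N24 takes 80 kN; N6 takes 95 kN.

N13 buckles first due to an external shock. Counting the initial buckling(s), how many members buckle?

Round 1 — N13 buckles (initial).
  N10: +80 → 80 ≥ 80
  N24: +15 → 15 < 70
Round 2 — N10 buckles.
  N9: +50 → 50 ≥ 50
Round 3 — N9 buckles.
  N24: +80 → 95 ≥ 70
  N6: +95 → 95 < 120
Round 4 — N24 buckles.
  N23: +20 → 20 < 80
No further bucklings.

4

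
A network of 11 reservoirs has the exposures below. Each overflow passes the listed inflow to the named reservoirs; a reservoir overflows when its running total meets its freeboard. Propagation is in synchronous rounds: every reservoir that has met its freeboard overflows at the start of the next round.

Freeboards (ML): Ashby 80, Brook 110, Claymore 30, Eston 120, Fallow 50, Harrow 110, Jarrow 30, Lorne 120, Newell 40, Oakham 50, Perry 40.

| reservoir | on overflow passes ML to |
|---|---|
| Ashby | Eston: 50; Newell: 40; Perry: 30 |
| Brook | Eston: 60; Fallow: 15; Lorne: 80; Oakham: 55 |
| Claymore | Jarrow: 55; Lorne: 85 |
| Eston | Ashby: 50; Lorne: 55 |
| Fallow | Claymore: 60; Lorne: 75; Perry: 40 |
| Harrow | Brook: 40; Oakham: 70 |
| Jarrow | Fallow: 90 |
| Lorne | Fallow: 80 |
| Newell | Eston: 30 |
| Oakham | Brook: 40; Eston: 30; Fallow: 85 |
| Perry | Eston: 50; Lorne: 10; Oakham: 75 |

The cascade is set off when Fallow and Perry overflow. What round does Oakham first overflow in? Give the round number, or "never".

2

Round 1 — Fallow, Perry overflow (initial).
  Claymore: +60 → 60 ≥ 30
  Eston: +50 → 50 < 120
  Lorne: +75+10 → 85 < 120
  Oakham: +75 → 75 ≥ 50
Round 2 — Claymore, Oakham overflow.
  Brook: +40 → 40 < 110
  Eston: +30 → 80 < 120
  Jarrow: +55 → 55 ≥ 30
  Lorne: +85 → 170 ≥ 120
Round 3 — Jarrow, Lorne overflow.
No further overflows.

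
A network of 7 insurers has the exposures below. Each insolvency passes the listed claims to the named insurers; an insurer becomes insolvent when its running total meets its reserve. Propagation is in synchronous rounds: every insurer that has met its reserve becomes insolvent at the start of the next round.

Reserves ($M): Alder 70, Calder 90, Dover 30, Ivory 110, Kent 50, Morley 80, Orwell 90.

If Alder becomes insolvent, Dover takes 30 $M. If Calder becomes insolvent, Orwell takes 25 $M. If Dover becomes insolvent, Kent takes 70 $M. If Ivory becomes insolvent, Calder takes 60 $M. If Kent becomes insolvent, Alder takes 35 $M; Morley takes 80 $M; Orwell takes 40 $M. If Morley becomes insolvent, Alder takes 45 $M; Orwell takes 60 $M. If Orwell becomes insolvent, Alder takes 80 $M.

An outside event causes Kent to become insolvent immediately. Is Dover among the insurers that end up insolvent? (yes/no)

yes

Round 1 — Kent becomes insolvent (initial).
  Alder: +35 → 35 < 70
  Morley: +80 → 80 ≥ 80
  Orwell: +40 → 40 < 90
Round 2 — Morley becomes insolvent.
  Alder: +45 → 80 ≥ 70
  Orwell: +60 → 100 ≥ 90
Round 3 — Alder, Orwell become insolvent.
  Dover: +30 → 30 ≥ 30
Round 4 — Dover becomes insolvent.
No further insolvencies.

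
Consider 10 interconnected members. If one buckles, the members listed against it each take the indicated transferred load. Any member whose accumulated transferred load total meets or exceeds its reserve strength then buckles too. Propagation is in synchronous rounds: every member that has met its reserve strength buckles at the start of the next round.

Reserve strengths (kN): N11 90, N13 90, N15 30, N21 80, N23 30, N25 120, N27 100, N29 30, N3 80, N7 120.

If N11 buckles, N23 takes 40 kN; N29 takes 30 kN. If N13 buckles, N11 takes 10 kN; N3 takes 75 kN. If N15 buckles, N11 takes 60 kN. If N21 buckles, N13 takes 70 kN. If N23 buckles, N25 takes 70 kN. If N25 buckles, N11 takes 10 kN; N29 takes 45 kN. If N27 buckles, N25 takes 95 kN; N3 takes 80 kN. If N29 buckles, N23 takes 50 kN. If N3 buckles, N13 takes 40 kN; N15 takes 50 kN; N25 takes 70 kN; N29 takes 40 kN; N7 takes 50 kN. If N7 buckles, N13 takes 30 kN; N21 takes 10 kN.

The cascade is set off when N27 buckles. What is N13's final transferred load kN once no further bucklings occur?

40

Round 1 — N27 buckles (initial).
  N25: +95 → 95 < 120
  N3: +80 → 80 ≥ 80
Round 2 — N3 buckles.
  N13: +40 → 40 < 90
  N15: +50 → 50 ≥ 30
  N25: +70 → 165 ≥ 120
  N29: +40 → 40 ≥ 30
  N7: +50 → 50 < 120
Round 3 — N15, N25, N29 buckle.
  N11: +60+10 → 70 < 90
  N23: +50 → 50 ≥ 30
Round 4 — N23 buckles.
No further bucklings.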